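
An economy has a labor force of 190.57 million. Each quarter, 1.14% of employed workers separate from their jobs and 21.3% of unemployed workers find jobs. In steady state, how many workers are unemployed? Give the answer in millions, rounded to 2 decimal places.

About 9.68 million are unemployed in steady state.

Steady-state unemployment rate u* = s/(s+f) = 1.14/(1.14+21.3) = 0.050802.
Unemployed = u* × labor force = 0.050802 × 190.57 ≈ 9.68 million.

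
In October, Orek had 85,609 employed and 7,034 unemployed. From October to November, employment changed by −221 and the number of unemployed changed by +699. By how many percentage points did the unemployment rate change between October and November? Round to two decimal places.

October: labor force = 85,609 + 7,034 = 92,643; u = 7,034/92,643 = 7.59%.
November: labor force = 85,388 + 7,733 = 93,121; u = 7,733/93,121 = 8.30%.
Change = 8.30% − 7.59% = +0.71 pp.

The unemployment rate changed by +0.71 percentage points.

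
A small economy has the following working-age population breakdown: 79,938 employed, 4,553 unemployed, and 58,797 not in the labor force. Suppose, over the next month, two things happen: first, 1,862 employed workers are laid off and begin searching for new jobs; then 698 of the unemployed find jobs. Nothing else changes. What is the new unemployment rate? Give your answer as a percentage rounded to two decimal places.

Initially, labor force = 79,938 + 4,553 = 84,491, so u = 4,553/84,491 = 5.39%.
After the first change, employed falls and unemployed rises by 1,862; labor force unchanged → E = 78,076, U = 6,415, labor force = 84,491.
After the second change, unemployed falls and employed rises by 698; labor force unchanged → E = 78,774, U = 5,717, labor force = 84,491.
New unemployment rate = 5,717 / 84,491 = 6.77%.

New unemployment rate ≈ 6.77%.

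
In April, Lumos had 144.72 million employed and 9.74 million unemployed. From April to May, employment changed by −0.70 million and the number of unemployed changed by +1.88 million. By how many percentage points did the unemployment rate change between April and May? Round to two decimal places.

The unemployment rate changed by +1.16 percentage points.

April: labor force = 144.72 + 9.74 = 154.46; u = 9.74/154.46 = 6.31%.
May: labor force = 144.02 + 11.62 = 155.64; u = 11.62/155.64 = 7.47%.
Change = 7.47% − 6.31% = +1.16 pp.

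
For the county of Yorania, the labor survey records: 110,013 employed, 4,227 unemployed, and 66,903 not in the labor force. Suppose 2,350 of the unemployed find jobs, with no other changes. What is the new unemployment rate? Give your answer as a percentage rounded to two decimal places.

Initially, labor force = 110,013 + 4,227 = 114,240, so u = 4,227/114,240 = 3.70%.
After the change, unemployed falls and employed rises by 2,350; labor force unchanged → E = 112,363, U = 1,877, labor force = 114,240.
New unemployment rate = 1,877 / 114,240 = 1.64%.

New unemployment rate ≈ 1.64%.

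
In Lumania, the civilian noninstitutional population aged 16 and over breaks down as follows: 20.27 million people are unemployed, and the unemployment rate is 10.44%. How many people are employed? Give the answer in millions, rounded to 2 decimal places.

Labor force = U / u = 20.27 / 0.1044 ≈ 194.16 million.
Employed = labor force − unemployed = 194.16 − 20.27 = 173.89 million.

About 173.89 million are employed.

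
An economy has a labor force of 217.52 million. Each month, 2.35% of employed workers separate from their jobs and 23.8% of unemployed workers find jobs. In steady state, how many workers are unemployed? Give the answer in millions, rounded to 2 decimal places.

Steady-state unemployment rate u* = s/(s+f) = 2.35/(2.35+23.8) = 0.089866.
Unemployed = u* × labor force = 0.089866 × 217.52 ≈ 19.55 million.

About 19.55 million are unemployed in steady state.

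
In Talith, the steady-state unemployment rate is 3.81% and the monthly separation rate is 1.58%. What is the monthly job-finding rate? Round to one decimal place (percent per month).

From u* = s/(s+f): f = s·(1−u)/u.
f = 1.58 × (1 − 0.0381) / 0.0381 = 1.5198 / 0.0381 ≈ 39.9% per month.

Job-finding rate ≈ 39.9% per month.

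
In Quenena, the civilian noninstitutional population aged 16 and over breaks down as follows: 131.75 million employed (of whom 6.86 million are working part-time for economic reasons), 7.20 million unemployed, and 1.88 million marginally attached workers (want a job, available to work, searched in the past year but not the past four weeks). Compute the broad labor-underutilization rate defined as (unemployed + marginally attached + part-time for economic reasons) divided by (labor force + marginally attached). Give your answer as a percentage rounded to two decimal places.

Labor force = 131.75 + 7.20 = 138.95 million.
Numerator = 7.20 + 1.88 + 6.86 = 15.94 million.
Denominator = 138.95 + 1.88 = 140.83 million.
Broad rate = 15.94 / 140.83 = 11.32%.

Broad underutilization rate ≈ 11.32%.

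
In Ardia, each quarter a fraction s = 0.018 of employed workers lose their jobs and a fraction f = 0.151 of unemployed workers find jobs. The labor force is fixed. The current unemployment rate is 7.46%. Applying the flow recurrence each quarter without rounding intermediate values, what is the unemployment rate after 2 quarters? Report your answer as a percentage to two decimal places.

With a fixed labor force, u_{t+1} = u_t + s·(1−u_t) − f·u_t = u_t·(1−s−f) + s.
Here 1−s−f = 0.831 and s = 0.018.
u_1 = 0.074600 × 0.831 + 0.018 = 0.079993.
u_2 = 0.079993 × 0.831 + 0.018 = 0.084474.

Unemployment rate after two quarters ≈ 8.45%.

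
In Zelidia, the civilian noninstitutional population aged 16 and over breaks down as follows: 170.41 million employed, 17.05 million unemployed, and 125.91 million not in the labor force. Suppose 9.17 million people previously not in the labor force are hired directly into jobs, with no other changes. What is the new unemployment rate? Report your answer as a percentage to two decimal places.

Initially, labor force = 170.41 + 17.05 = 187.46 million, so u = 17.05/187.46 = 9.10%.
After the change, employed and labor force both rise by 9.17; unemployed unchanged → E = 179.58, U = 17.05, labor force = 196.63 million.
New unemployment rate = 17.05 / 196.63 = 8.67%.

New unemployment rate ≈ 8.67%.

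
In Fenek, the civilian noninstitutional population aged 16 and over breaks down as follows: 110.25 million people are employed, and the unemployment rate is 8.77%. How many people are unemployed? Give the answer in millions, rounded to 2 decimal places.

Let U be the number unemployed. The labor force is E + U, and U/(E+U) = 0.0877.
So U = 0.0877 × 110.25 / (1 − 0.0877) = 9.6689 / 0.9123 ≈ 10.60 million.

About 10.60 million are unemployed.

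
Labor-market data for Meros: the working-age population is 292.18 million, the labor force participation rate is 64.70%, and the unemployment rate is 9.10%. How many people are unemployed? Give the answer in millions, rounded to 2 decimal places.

Labor force = 0.6470 × 292.18 = 189.04 million.
Unemployed = 0.0910 × 189.04 ≈ 17.20 million.

About 17.20 million are unemployed.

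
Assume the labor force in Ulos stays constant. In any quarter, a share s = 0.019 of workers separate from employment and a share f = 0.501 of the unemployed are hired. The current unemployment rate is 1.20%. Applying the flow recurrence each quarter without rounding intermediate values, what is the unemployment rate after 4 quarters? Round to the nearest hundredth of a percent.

With a fixed labor force, u_{t+1} = u_t + s·(1−u_t) − f·u_t = u_t·(1−s−f) + s.
Here 1−s−f = 0.480 and s = 0.019.
u_1 = 0.012000 × 0.480 + 0.019 = 0.024760.
u_2 = 0.024760 × 0.480 + 0.019 = 0.030885.
u_3 = 0.030885 × 0.480 + 0.019 = 0.033825.
u_4 = 0.033825 × 0.480 + 0.019 = 0.035236.

Unemployment rate after four quarters ≈ 3.52%.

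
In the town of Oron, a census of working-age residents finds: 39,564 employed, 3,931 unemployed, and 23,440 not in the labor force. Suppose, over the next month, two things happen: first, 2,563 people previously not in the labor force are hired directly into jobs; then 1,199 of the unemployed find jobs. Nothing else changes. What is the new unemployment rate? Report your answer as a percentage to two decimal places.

New unemployment rate ≈ 5.93%.

Initially, labor force = 39,564 + 3,931 = 43,495, so u = 3,931/43,495 = 9.04%.
After the first change, employed and labor force both rise by 2,563; unemployed unchanged → E = 42,127, U = 3,931, labor force = 46,058.
After the second change, unemployed falls and employed rises by 1,199; labor force unchanged → E = 43,326, U = 2,732, labor force = 46,058.
New unemployment rate = 2,732 / 46,058 = 5.93%.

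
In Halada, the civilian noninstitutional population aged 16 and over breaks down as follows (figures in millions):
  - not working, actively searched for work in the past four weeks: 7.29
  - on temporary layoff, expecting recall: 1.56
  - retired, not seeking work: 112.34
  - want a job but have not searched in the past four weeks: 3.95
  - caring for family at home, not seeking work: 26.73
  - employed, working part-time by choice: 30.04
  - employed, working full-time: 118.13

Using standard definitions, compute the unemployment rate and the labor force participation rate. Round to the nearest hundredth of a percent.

Unemployment rate ≈ 5.64%; labor force participation rate ≈ 52.33%.

Employed = 30.04 + 118.13 = 148.17 million.
Unemployed = 7.29 + 1.56 = 8.85 million (jobless and actively searching, or on temporary layoff).
Labor force = 148.17 + 8.85 = 157.02 million.
Not in labor force = 112.34 + 3.95 + 26.73 = 143.02 million (those not working and not actively searching are outside the labor force — including those who want a job but have given up searching).
Civilian working-age population = 157.02 + 143.02 = 300.04 million.
Unemployment rate = 8.85 / 157.02 = 5.64%.
Labor force participation rate = 157.02 / 300.04 = 52.33%.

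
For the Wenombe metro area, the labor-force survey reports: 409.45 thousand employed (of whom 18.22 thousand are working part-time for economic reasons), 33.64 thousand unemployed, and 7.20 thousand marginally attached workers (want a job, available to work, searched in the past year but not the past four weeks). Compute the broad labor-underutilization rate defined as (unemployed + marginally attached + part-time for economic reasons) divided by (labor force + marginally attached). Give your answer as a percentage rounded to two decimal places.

Labor force = 409.45 + 33.64 = 443.09 thousand.
Numerator = 33.64 + 7.20 + 18.22 = 59.06 thousand.
Denominator = 443.09 + 7.20 = 450.29 thousand.
Broad rate = 59.06 / 450.29 = 13.12%.

Broad underutilization rate ≈ 13.12%.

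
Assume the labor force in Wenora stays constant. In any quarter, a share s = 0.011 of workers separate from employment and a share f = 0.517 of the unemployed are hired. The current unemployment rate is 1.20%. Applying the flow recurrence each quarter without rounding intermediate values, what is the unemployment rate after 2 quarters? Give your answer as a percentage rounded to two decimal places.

With a fixed labor force, u_{t+1} = u_t + s·(1−u_t) − f·u_t = u_t·(1−s−f) + s.
Here 1−s−f = 0.472 and s = 0.011.
u_1 = 0.012000 × 0.472 + 0.011 = 0.016664.
u_2 = 0.016664 × 0.472 + 0.011 = 0.018865.

Unemployment rate after two quarters ≈ 1.89%.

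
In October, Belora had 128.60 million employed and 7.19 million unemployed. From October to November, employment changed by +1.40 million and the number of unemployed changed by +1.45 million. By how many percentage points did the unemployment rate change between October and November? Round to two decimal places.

October: labor force = 128.60 + 7.19 = 135.79; u = 7.19/135.79 = 5.29%.
November: labor force = 130.00 + 8.64 = 138.64; u = 8.64/138.64 = 6.23%.
Change = 6.23% − 5.29% = +0.94 pp.

The unemployment rate changed by +0.94 percentage points.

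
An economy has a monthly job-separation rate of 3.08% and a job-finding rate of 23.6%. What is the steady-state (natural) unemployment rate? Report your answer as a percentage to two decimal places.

At steady state the flows balance: s·E = f·U, so U/(E+U) = s/(s+f).
u* = 3.08 / (3.08 + 23.6) = 3.08 / 26.68 = 11.54%.

Steady-state unemployment rate ≈ 11.54%.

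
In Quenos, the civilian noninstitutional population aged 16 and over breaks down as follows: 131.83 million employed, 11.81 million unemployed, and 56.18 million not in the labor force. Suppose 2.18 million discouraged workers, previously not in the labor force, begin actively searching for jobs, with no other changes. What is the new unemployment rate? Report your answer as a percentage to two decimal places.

Initially, labor force = 131.83 + 11.81 = 143.64 million, so u = 11.81/143.64 = 8.22%.
After the change, unemployed and labor force both rise by 2.18 → E = 131.83, U = 13.99, labor force = 145.82 million.
New unemployment rate = 13.99 / 145.82 = 9.59%.

New unemployment rate ≈ 9.59%.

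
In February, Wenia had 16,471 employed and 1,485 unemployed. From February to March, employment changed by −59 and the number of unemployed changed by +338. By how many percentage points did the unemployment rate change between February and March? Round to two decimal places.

February: labor force = 16,471 + 1,485 = 17,956; u = 1,485/17,956 = 8.27%.
March: labor force = 16,412 + 1,823 = 18,235; u = 1,823/18,235 = 10.00%.
Change = 10.00% − 8.27% = +1.73 pp.

The unemployment rate changed by +1.73 percentage points.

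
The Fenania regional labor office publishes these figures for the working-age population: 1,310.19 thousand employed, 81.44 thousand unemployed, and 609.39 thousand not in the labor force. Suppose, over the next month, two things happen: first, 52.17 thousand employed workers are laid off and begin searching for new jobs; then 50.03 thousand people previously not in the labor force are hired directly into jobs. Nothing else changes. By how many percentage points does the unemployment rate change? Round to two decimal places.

The unemployment rate changes by +3.42 percentage points.

Initially, labor force = 1,310.19 + 81.44 = 1,391.63 thousand, so u = 81.44/1,391.63 = 5.85%.
After the first change, employed falls and unemployed rises by 52.17; labor force unchanged → E = 1,258.02, U = 133.61, labor force = 1,391.63 thousand.
After the second change, employed and labor force both rise by 50.03; unemployed unchanged → E = 1,308.05, U = 133.61, labor force = 1,441.66 thousand.
New unemployment rate = 133.61 / 1,441.66 = 9.27%.
Change = 9.27% − 5.85% = +3.42 percentage points.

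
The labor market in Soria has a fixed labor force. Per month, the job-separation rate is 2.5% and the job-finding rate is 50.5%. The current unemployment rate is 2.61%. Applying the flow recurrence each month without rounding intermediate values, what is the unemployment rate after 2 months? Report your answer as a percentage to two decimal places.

With a fixed labor force, u_{t+1} = u_t + s·(1−u_t) − f·u_t = u_t·(1−s−f) + s.
Here 1−s−f = 0.470 and s = 0.025.
u_1 = 0.026100 × 0.470 + 0.025 = 0.037267.
u_2 = 0.037267 × 0.470 + 0.025 = 0.042515.

Unemployment rate after two months ≈ 4.25%.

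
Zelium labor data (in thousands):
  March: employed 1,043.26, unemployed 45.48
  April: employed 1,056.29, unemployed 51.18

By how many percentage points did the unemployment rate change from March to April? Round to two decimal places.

March: labor force = 1,043.26 + 45.48 = 1,088.74; u = 45.48/1,088.74 = 4.18%.
April: labor force = 1,056.29 + 51.18 = 1,107.47; u = 51.18/1,107.47 = 4.62%.
Change = 4.62% − 4.18% = +0.44 pp.

The unemployment rate changed by +0.44 percentage points.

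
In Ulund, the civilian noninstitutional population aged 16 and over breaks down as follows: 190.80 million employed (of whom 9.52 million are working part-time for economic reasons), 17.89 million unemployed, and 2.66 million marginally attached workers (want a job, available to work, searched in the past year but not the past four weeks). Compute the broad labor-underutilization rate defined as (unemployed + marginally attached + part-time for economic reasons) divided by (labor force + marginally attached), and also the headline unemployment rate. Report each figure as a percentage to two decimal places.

Labor force = 190.80 + 17.89 = 208.69 million.
Numerator = 17.89 + 2.66 + 9.52 = 30.07 million.
Denominator = 208.69 + 2.66 = 211.35 million.
Broad rate = 30.07 / 211.35 = 14.23%.
Headline unemployment rate = 17.89 / 208.69 = 8.57%.

Broad underutilization rate ≈ 14.23%; headline unemployment rate ≈ 8.57%.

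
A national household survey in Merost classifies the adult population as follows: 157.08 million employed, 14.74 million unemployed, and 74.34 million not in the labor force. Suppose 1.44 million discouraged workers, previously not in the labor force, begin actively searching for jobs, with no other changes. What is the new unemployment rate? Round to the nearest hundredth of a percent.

New unemployment rate ≈ 9.34%.

Initially, labor force = 157.08 + 14.74 = 171.82 million, so u = 14.74/171.82 = 8.58%.
After the change, unemployed and labor force both rise by 1.44 → E = 157.08, U = 16.18, labor force = 173.26 million.
New unemployment rate = 16.18 / 173.26 = 9.34%.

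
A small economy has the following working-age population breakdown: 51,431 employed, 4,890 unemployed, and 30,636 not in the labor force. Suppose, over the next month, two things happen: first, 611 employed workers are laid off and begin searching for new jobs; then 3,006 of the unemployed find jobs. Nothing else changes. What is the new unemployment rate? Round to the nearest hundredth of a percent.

Initially, labor force = 51,431 + 4,890 = 56,321, so u = 4,890/56,321 = 8.68%.
After the first change, employed falls and unemployed rises by 611; labor force unchanged → E = 50,820, U = 5,501, labor force = 56,321.
After the second change, unemployed falls and employed rises by 3,006; labor force unchanged → E = 53,826, U = 2,495, labor force = 56,321.
New unemployment rate = 2,495 / 56,321 = 4.43%.

New unemployment rate ≈ 4.43%.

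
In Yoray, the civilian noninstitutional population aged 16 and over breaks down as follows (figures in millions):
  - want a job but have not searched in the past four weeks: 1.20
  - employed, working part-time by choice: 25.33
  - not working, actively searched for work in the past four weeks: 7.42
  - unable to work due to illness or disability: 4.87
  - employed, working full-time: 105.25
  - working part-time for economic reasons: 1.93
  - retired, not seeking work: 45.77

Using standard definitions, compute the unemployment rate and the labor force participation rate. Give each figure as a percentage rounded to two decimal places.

Unemployment rate ≈ 5.30%; labor force participation rate ≈ 72.97%.

Employed = 25.33 + 105.25 + 1.93 = 132.51 million (anyone who worked, including part-time for economic reasons, counts as employed).
Unemployed = 7.42 million.
Labor force = 132.51 + 7.42 = 139.93 million.
Not in labor force = 1.20 + 4.87 + 45.77 = 51.84 million (those not working and not actively searching are outside the labor force — including those who want a job but have given up searching).
Civilian working-age population = 139.93 + 51.84 = 191.77 million.
Unemployment rate = 7.42 / 139.93 = 5.30%.
Labor force participation rate = 139.93 / 191.77 = 72.97%.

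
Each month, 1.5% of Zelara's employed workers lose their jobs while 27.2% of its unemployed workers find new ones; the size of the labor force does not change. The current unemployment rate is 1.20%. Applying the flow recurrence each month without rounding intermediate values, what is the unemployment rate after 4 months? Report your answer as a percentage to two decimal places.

With a fixed labor force, u_{t+1} = u_t + s·(1−u_t) − f·u_t = u_t·(1−s−f) + s.
Here 1−s−f = 0.713 and s = 0.015.
u_1 = 0.012000 × 0.713 + 0.015 = 0.023556.
u_2 = 0.023556 × 0.713 + 0.015 = 0.031795.
u_3 = 0.031795 × 0.713 + 0.015 = 0.037670.
u_4 = 0.037670 × 0.713 + 0.015 = 0.041859.

Unemployment rate after four months ≈ 4.19%.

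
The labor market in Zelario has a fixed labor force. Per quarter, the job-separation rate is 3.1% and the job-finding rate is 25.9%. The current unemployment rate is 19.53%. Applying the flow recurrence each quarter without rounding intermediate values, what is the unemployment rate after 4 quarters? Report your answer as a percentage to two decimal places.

With a fixed labor force, u_{t+1} = u_t + s·(1−u_t) − f·u_t = u_t·(1−s−f) + s.
Here 1−s−f = 0.710 and s = 0.031.
u_1 = 0.195300 × 0.710 + 0.031 = 0.169663.
u_2 = 0.169663 × 0.710 + 0.031 = 0.151461.
u_3 = 0.151461 × 0.710 + 0.031 = 0.138537.
u_4 = 0.138537 × 0.710 + 0.031 = 0.129361.

Unemployment rate after four quarters ≈ 12.94%.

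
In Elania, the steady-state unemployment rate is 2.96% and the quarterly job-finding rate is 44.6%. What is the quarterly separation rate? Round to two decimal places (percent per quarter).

From u* = s/(s+f): s = u·f/(1−u).
s = 0.0296 × 44.6 / (1 − 0.0296) = 1.3202 / 0.9704 ≈ 1.36% per quarter.

Separation rate ≈ 1.36% per quarter.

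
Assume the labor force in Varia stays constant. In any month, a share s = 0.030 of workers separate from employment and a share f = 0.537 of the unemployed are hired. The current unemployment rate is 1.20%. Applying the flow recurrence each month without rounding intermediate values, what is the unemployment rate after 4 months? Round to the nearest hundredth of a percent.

With a fixed labor force, u_{t+1} = u_t + s·(1−u_t) − f·u_t = u_t·(1−s−f) + s.
Here 1−s−f = 0.433 and s = 0.030.
u_1 = 0.012000 × 0.433 + 0.030 = 0.035196.
u_2 = 0.035196 × 0.433 + 0.030 = 0.045240.
u_3 = 0.045240 × 0.433 + 0.030 = 0.049589.
u_4 = 0.049589 × 0.433 + 0.030 = 0.051472.

Unemployment rate after four months ≈ 5.15%.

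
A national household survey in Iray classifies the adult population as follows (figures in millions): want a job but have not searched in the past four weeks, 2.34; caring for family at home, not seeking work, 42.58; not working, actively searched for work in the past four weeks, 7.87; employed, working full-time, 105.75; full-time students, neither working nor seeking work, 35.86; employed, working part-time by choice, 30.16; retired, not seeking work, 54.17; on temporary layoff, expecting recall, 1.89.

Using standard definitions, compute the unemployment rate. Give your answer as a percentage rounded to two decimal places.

Employed = 105.75 + 30.16 = 135.91 million.
Unemployed = 7.87 + 1.89 = 9.76 million (jobless and actively searching, or on temporary layoff).
Labor force = 135.91 + 9.76 = 145.67 million.
Unemployment rate = 9.76 / 145.67 = 6.70%.

Unemployment rate ≈ 6.70%.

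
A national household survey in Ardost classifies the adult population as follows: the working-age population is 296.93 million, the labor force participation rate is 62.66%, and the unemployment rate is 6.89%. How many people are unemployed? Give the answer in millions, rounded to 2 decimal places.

About 12.82 million are unemployed.

Labor force = 0.6266 × 296.93 = 186.06 million.
Unemployed = 0.0689 × 186.06 ≈ 12.82 million.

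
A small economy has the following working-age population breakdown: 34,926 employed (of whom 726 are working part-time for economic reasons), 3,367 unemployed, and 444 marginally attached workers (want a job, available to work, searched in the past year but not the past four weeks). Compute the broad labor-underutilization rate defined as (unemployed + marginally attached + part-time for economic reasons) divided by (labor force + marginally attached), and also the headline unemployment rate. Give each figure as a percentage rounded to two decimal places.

Broad underutilization rate ≈ 11.71%; headline unemployment rate ≈ 8.79%.

Labor force = 34,926 + 3,367 = 38,293.
Numerator = 3,367 + 444 + 726 = 4,537.
Denominator = 38,293 + 444 = 38,737.
Broad rate = 4,537 / 38,737 = 11.71%.
Headline unemployment rate = 3,367 / 38,293 = 8.79%.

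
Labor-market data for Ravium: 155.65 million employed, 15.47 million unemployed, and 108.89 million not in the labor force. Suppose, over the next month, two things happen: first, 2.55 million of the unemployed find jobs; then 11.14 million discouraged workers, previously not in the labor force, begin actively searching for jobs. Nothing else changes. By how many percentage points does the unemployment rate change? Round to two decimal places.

Initially, labor force = 155.65 + 15.47 = 171.12 million, so u = 15.47/171.12 = 9.04%.
After the first change, unemployed falls and employed rises by 2.55; labor force unchanged → E = 158.20, U = 12.92, labor force = 171.12 million.
After the second change, unemployed and labor force both rise by 11.14 → E = 158.20, U = 24.06, labor force = 182.26 million.
New unemployment rate = 24.06 / 182.26 = 13.20%.
Change = 13.20% − 9.04% = +4.16 percentage points.

The unemployment rate changes by +4.16 percentage points.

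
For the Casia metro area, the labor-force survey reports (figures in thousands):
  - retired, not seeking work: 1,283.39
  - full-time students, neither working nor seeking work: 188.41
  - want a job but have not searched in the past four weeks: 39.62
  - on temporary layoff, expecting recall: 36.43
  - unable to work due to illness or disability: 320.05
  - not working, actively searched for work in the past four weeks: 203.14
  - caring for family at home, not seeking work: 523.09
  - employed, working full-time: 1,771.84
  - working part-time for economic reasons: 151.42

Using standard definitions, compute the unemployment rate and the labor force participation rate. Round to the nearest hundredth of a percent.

Unemployment rate ≈ 11.08%; labor force participation rate ≈ 47.88%.

Employed = 1,771.84 + 151.42 = 1,923.26 thousand (anyone who worked, including part-time for economic reasons, counts as employed).
Unemployed = 36.43 + 203.14 = 239.57 thousand (jobless and actively searching, or on temporary layoff).
Labor force = 1,923.26 + 239.57 = 2,162.83 thousand.
Not in labor force = 1,283.39 + 188.41 + 39.62 + 320.05 + 523.09 = 2,354.56 thousand (those not working and not actively searching are outside the labor force — including those who want a job but have given up searching).
Civilian working-age population = 2,162.83 + 2,354.56 = 4,517.39 thousand.
Unemployment rate = 239.57 / 2,162.83 = 11.08%.
Labor force participation rate = 2,162.83 / 4,517.39 = 47.88%.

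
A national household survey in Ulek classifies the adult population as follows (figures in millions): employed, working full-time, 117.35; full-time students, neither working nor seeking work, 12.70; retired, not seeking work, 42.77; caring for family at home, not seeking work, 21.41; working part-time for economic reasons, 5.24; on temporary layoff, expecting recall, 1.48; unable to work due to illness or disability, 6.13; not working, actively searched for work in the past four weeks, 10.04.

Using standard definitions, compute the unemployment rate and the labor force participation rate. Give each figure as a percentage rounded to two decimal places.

Unemployment rate ≈ 8.59%; labor force participation rate ≈ 61.77%.

Employed = 117.35 + 5.24 = 122.59 million (anyone who worked, including part-time for economic reasons, counts as employed).
Unemployed = 1.48 + 10.04 = 11.52 million (jobless and actively searching, or on temporary layoff).
Labor force = 122.59 + 11.52 = 134.11 million.
Not in labor force = 12.70 + 42.77 + 21.41 + 6.13 = 83.01 million (those not working and not actively searching are outside the labor force).
Civilian working-age population = 134.11 + 83.01 = 217.12 million.
Unemployment rate = 11.52 / 134.11 = 8.59%.
Labor force participation rate = 134.11 / 217.12 = 61.77%.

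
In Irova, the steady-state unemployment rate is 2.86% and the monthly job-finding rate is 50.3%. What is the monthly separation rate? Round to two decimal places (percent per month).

From u* = s/(s+f): s = u·f/(1−u).
s = 0.0286 × 50.3 / (1 − 0.0286) = 1.4386 / 0.9714 ≈ 1.48% per month.

Separation rate ≈ 1.48% per month.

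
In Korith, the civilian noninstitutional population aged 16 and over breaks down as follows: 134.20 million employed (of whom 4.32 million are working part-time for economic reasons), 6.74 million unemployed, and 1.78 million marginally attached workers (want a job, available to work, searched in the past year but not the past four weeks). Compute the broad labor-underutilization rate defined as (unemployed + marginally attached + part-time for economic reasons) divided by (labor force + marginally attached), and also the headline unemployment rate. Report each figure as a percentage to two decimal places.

Labor force = 134.20 + 6.74 = 140.94 million.
Numerator = 6.74 + 1.78 + 4.32 = 12.84 million.
Denominator = 140.94 + 1.78 = 142.72 million.
Broad rate = 12.84 / 142.72 = 9.00%.
Headline unemployment rate = 6.74 / 140.94 = 4.78%.

Broad underutilization rate ≈ 9.00%; headline unemployment rate ≈ 4.78%.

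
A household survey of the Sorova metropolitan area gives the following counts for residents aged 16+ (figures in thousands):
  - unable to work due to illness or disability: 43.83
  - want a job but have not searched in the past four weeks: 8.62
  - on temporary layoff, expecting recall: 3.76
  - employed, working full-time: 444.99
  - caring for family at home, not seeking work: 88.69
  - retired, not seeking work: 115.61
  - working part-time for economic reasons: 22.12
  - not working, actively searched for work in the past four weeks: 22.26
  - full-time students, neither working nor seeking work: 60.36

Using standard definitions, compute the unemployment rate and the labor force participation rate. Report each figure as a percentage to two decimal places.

Unemployment rate ≈ 5.28%; labor force participation rate ≈ 60.86%.

Employed = 444.99 + 22.12 = 467.11 thousand (anyone who worked, including part-time for economic reasons, counts as employed).
Unemployed = 3.76 + 22.26 = 26.02 thousand (jobless and actively searching, or on temporary layoff).
Labor force = 467.11 + 26.02 = 493.13 thousand.
Not in labor force = 43.83 + 8.62 + 88.69 + 115.61 + 60.36 = 317.11 thousand (those not working and not actively searching are outside the labor force — including those who want a job but have given up searching).
Civilian working-age population = 493.13 + 317.11 = 810.24 thousand.
Unemployment rate = 26.02 / 493.13 = 5.28%.
Labor force participation rate = 493.13 / 810.24 = 60.86%.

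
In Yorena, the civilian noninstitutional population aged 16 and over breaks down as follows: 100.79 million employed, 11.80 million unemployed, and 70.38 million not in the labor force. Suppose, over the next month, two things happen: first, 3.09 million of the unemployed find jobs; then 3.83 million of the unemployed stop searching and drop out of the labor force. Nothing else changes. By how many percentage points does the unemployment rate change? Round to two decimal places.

Initially, labor force = 100.79 + 11.80 = 112.59 million, so u = 11.80/112.59 = 10.48%.
After the first change, unemployed falls and employed rises by 3.09; labor force unchanged → E = 103.88, U = 8.71, labor force = 112.59 million.
After the second change, unemployed and labor force both fall by 3.83 → E = 103.88, U = 4.88, labor force = 108.76 million.
New unemployment rate = 4.88 / 108.76 = 4.49%.
Change = 4.49% − 10.48% = −5.99 percentage points.

The unemployment rate changes by −5.99 percentage points.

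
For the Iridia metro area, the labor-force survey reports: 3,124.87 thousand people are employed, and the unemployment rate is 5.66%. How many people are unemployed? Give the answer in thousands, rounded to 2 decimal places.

About 187.48 thousand are unemployed.

Let U be the number unemployed. The labor force is E + U, and U/(E+U) = 0.0566.
So U = 0.0566 × 3,124.87 / (1 − 0.0566) = 176.8676 / 0.9434 ≈ 187.48 thousand.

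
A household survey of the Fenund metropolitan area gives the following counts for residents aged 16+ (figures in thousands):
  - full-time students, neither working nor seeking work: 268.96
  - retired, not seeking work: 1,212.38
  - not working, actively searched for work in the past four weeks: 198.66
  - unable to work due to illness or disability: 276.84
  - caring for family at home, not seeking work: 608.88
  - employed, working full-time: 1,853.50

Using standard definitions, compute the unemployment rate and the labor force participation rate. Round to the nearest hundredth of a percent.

Unemployment rate ≈ 9.68%; labor force participation rate ≈ 46.44%.

Employed = 1,853.50 thousand.
Unemployed = 198.66 thousand.
Labor force = 1,853.50 + 198.66 = 2,052.16 thousand.
Not in labor force = 268.96 + 1,212.38 + 276.84 + 608.88 = 2,367.06 thousand (those not working and not actively searching are outside the labor force).
Civilian working-age population = 2,052.16 + 2,367.06 = 4,419.22 thousand.
Unemployment rate = 198.66 / 2,052.16 = 9.68%.
Labor force participation rate = 2,052.16 / 4,419.22 = 46.44%.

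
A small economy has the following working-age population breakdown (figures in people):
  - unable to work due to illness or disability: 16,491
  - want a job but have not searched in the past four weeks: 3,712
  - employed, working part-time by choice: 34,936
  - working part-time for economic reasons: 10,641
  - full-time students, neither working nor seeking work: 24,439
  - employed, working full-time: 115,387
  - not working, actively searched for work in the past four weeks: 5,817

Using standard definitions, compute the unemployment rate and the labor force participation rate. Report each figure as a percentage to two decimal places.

Employed = 34,936 + 10,641 + 115,387 = 160,964 (anyone who worked, including part-time for economic reasons, counts as employed).
Unemployed = 5,817.
Labor force = 160,964 + 5,817 = 166,781.
Not in labor force = 16,491 + 3,712 + 24,439 = 44,642 (those not working and not actively searching are outside the labor force — including those who want a job but have given up searching).
Civilian working-age population = 166,781 + 44,642 = 211,423.
Unemployment rate = 5,817 / 166,781 = 3.49%.
Labor force participation rate = 166,781 / 211,423 = 78.88%.

Unemployment rate ≈ 3.49%; labor force participation rate ≈ 78.88%.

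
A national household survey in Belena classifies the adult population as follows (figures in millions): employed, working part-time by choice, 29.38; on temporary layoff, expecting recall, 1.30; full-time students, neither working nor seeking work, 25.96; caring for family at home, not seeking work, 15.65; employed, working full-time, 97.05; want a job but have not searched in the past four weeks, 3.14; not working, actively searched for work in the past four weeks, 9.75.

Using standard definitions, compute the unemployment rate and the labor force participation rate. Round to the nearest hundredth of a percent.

Unemployment rate ≈ 8.04%; labor force participation rate ≈ 75.44%.

Employed = 29.38 + 97.05 = 126.43 million.
Unemployed = 1.30 + 9.75 = 11.05 million (jobless and actively searching, or on temporary layoff).
Labor force = 126.43 + 11.05 = 137.48 million.
Not in labor force = 25.96 + 15.65 + 3.14 = 44.75 million (those not working and not actively searching are outside the labor force — including those who want a job but have given up searching).
Civilian working-age population = 137.48 + 44.75 = 182.23 million.
Unemployment rate = 11.05 / 137.48 = 8.04%.
Labor force participation rate = 137.48 / 182.23 = 75.44%.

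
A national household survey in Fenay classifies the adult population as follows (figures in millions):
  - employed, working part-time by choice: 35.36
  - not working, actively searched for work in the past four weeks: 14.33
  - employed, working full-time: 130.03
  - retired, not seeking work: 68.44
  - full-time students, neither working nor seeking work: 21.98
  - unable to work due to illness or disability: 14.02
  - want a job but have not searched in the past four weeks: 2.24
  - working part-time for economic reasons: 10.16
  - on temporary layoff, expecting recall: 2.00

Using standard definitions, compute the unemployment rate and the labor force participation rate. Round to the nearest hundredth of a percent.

Employed = 35.36 + 130.03 + 10.16 = 175.55 million (anyone who worked, including part-time for economic reasons, counts as employed).
Unemployed = 14.33 + 2.00 = 16.33 million (jobless and actively searching, or on temporary layoff).
Labor force = 175.55 + 16.33 = 191.88 million.
Not in labor force = 68.44 + 21.98 + 14.02 + 2.24 = 106.68 million (those not working and not actively searching are outside the labor force — including those who want a job but have given up searching).
Civilian working-age population = 191.88 + 106.68 = 298.56 million.
Unemployment rate = 16.33 / 191.88 = 8.51%.
Labor force participation rate = 191.88 / 298.56 = 64.27%.

Unemployment rate ≈ 8.51%; labor force participation rate ≈ 64.27%.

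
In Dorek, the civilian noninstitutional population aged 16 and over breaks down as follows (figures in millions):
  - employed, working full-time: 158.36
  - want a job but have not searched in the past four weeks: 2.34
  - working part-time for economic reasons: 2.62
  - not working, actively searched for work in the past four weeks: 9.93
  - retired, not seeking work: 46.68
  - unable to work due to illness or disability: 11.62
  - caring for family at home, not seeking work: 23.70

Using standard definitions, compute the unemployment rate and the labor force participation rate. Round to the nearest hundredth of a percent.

Employed = 158.36 + 2.62 = 160.98 million (anyone who worked, including part-time for economic reasons, counts as employed).
Unemployed = 9.93 million.
Labor force = 160.98 + 9.93 = 170.91 million.
Not in labor force = 2.34 + 46.68 + 11.62 + 23.70 = 84.34 million (those not working and not actively searching are outside the labor force — including those who want a job but have given up searching).
Civilian working-age population = 170.91 + 84.34 = 255.25 million.
Unemployment rate = 9.93 / 170.91 = 5.81%.
Labor force participation rate = 170.91 / 255.25 = 66.96%.

Unemployment rate ≈ 5.81%; labor force participation rate ≈ 66.96%.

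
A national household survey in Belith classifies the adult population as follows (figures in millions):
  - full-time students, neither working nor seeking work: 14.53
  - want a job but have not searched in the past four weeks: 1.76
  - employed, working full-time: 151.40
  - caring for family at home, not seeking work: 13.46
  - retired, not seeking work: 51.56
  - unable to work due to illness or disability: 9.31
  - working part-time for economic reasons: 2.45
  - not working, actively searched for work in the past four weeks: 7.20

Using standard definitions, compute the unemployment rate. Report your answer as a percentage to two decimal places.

Unemployment rate ≈ 4.47%.

Employed = 151.40 + 2.45 = 153.85 million (anyone who worked, including part-time for economic reasons, counts as employed).
Unemployed = 7.20 million.
Labor force = 153.85 + 7.20 = 161.05 million.
Unemployment rate = 7.20 / 161.05 = 4.47%.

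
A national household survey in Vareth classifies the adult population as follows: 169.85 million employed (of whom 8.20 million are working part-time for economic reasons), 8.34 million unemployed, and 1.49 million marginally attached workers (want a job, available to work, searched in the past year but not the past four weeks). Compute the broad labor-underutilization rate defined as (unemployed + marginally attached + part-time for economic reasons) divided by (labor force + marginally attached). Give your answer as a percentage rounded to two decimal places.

Broad underutilization rate ≈ 10.03%.

Labor force = 169.85 + 8.34 = 178.19 million.
Numerator = 8.34 + 1.49 + 8.20 = 18.03 million.
Denominator = 178.19 + 1.49 = 179.68 million.
Broad rate = 18.03 / 179.68 = 10.03%.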